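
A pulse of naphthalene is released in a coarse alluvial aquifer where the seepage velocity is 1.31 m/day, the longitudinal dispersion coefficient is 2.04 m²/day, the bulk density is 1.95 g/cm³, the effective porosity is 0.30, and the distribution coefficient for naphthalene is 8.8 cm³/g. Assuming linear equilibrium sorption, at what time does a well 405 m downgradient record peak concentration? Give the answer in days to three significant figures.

17900 days

Retardation factor R = 1 + ρ_b·K_d/n = 1 + 1.95 × 8.8/0.30 = 58.20.
Sorption retards both mechanisms: v_R = v/R = 0.02251 m/day, D_R = D/R = 0.03505 m²/day.
Peak time from v_R²t² + 2D_R t − x² = 0: t = (√(D_R² + v_R²x²) − D_R)/v_R².
√(D_R² + v_R²x²) = √(0.03505² + 0.02251² × 405²) = 9.117; v_R² = 0.0005067.
t = (9.117 − 0.03505)/0.0005067 = 17900 days.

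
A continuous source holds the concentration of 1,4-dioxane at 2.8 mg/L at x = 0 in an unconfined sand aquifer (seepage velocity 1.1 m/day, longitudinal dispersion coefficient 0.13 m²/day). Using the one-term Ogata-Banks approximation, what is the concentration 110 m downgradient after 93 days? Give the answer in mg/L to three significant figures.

For a continuous step input, C/C₀ ≈ ½·erfc((x−vt)/(2√(Dt))).
vt = 1.1 × 93 = 102.3 m and 2√(Dt) = 2√(0.13 × 93) = 6.954 m.
Argument (x−vt)/(2√(Dt)) = (110 − 102.3)/6.954 = 1.107; ½·erfc(1.107) = 0.05873.
C = 2.8 × 0.05873 = 0.164 mg/L.

0.164 mg/L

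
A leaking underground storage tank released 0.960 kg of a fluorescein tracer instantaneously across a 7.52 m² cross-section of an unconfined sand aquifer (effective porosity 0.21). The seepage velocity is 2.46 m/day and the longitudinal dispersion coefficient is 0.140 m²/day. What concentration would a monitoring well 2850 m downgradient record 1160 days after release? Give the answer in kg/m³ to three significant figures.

0.0132 kg/m³

For an instantaneous plane source, C(x,t) = M/(n_e·A·√(4πDt)) · exp(−(x−vt)²/(4Dt)), with n_e·A the pore (flow) area.
Plume center vt = 2.46 × 1160 = 2853.6 m, so the well at 2850 m is 3.6 m upgradient of the peak.
√(4πDt) = 45.17 m, giving peak height M/(n_e·A·√(4πDt)) = 0.960/(0.21 × 7.52 × 45.17) = 0.01346 kg/m³.
(x−vt)²/(4Dt) = (-3.6)²/(4 × 0.140 × 1160) = 0.01995; exp(−0.01995) = 0.9802.
C = 0.01346 × 0.9802 = 0.0132 kg/m³.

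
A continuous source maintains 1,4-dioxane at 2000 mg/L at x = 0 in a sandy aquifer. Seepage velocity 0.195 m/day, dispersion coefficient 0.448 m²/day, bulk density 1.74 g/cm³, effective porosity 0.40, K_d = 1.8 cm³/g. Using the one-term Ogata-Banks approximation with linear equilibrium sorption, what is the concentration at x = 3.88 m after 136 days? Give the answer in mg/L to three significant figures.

813 mg/L

Retardation factor R = 1 + ρ_b·K_d/n = 1 + 1.74 × 1.8/0.40 = 8.830.
Sorption retards both mechanisms: v_R = v/R = 0.02208 m/day, D_R = D/R = 0.05074 m²/day.
v_R·t = 0.02208 × 136 = 3.00288 m; 2√(D_R t) = 5.254 m; argument = (3.88 − 3.00288)/5.254 = 0.1669.
C = C₀ × ½·erfc(0.1669) = 2000 × 0.4067 = 813 mg/L.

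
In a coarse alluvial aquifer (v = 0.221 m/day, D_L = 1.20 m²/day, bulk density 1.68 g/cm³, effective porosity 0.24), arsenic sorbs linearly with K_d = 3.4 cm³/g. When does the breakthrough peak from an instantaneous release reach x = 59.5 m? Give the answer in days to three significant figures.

6100 days

Retardation factor R = 1 + ρ_b·K_d/n = 1 + 1.68 × 3.4/0.24 = 24.80.
Sorption retards both mechanisms: v_R = v/R = 0.008911 m/day, D_R = D/R = 0.04839 m²/day.
Peak time from v_R²t² + 2D_R t − x² = 0: t = (√(D_R² + v_R²x²) − D_R)/v_R².
√(D_R² + v_R²x²) = √(0.04839² + 0.008911² × 59.5²) = 0.5324; v_R² = 7.941e-05.
t = (0.5324 − 0.04839)/7.941e-05 = 6100 days.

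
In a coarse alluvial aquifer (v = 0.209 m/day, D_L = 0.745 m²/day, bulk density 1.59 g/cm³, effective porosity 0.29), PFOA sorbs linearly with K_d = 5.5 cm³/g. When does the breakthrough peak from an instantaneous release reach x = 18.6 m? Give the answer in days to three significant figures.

Retardation factor R = 1 + ρ_b·K_d/n = 1 + 1.59 × 5.5/0.29 = 31.16.
Sorption retards both mechanisms: v_R = v/R = 0.006707 m/day, D_R = D/R = 0.02391 m²/day.
Peak time from v_R²t² + 2D_R t − x² = 0: t = (√(D_R² + v_R²x²) − D_R)/v_R².
√(D_R² + v_R²x²) = √(0.02391² + 0.006707² × 18.6²) = 0.1270; v_R² = 4.498e-05.
t = (0.1270 − 0.02391)/4.498e-05 = 2290 days.

2290 days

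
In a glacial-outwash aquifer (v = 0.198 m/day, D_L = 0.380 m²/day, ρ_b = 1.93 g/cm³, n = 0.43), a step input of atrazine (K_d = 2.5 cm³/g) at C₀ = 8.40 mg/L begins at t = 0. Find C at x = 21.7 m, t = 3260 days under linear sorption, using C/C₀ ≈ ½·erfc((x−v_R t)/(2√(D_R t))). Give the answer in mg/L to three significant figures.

8.28 mg/L

Retardation factor R = 1 + ρ_b·K_d/n = 1 + 1.93 × 2.5/0.43 = 12.22.
Sorption retards both mechanisms: v_R = v/R = 0.01620 m/day, D_R = D/R = 0.03110 m²/day.
v_R·t = 0.01620 × 3260 = 52.812 m; 2√(D_R t) = 20.14 m; argument = (21.7 − 52.812)/20.14 = -1.545.
C = C₀ × ½·erfc(-1.545) = 8.40 × 0.9856 = 8.28 mg/L.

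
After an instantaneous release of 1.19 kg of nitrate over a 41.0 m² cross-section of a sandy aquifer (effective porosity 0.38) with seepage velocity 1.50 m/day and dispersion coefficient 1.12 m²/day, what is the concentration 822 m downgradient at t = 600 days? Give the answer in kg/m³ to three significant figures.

8.64e-05 kg/m³

For an instantaneous plane source, C(x,t) = M/(n_e·A·√(4πDt)) · exp(−(x−vt)²/(4Dt)), with n_e·A the pore (flow) area.
Plume center vt = 1.50 × 600 = 900 m, so the well at 822 m is 78 m upgradient of the peak.
√(4πDt) = 91.89 m, giving peak height M/(n_e·A·√(4πDt)) = 1.19/(0.38 × 41.0 × 91.89) = 0.0008312 kg/m³.
(x−vt)²/(4Dt) = (-78)²/(4 × 1.12 × 600) = 2.263; exp(−2.263) = 0.1040.
C = 0.0008312 × 0.1040 = 8.64e-05 kg/m³.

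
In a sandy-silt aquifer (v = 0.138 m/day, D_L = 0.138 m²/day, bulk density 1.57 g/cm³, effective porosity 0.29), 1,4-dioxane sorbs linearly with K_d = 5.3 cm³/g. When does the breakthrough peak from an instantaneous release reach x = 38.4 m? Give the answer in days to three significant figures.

Retardation factor R = 1 + ρ_b·K_d/n = 1 + 1.57 × 5.3/0.29 = 29.69.
Sorption retards both mechanisms: v_R = v/R = 0.004648 m/day, D_R = D/R = 0.004648 m²/day.
Peak time from v_R²t² + 2D_R t − x² = 0: t = (√(D_R² + v_R²x²) − D_R)/v_R².
√(D_R² + v_R²x²) = √(0.004648² + 0.004648² × 38.4²) = 0.1785; v_R² = 2.160e-05.
t = (0.1785 − 0.004648)/2.160e-05 = 8050 days.

8050 days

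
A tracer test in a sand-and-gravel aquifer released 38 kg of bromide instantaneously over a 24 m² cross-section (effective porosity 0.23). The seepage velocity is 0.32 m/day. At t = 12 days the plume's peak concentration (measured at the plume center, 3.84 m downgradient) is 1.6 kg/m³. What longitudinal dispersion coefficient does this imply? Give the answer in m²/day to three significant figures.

At the plume center C_max = M/(n_e·A·√(4πDt)), so D = M²/(4πt·(n_e·A·C_max)²).
n_e·A·C_max = 0.23 × 24 × 1.6 = 8.832 kg/m.
D = 38²/(4π × 12 × 8.832²) = 0.123 m²/day.

0.123 m²/day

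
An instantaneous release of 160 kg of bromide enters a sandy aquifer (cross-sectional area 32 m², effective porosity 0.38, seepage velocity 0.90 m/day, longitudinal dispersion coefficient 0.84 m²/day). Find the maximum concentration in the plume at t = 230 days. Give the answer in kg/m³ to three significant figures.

0.267 kg/m³

The peak of an instantaneous 1D plume sits at x = vt; there the Gaussian factor is 1 and C_max = M/(n_e·A·√(4πDt)), where n_e·A is the pore area the mass is dissolved in.
√(4πDt) = √(4π × 0.84 × 230) = 49.27 m, so C_max = 160/(0.38 × 32 × 49.27) = 0.267 kg/m³.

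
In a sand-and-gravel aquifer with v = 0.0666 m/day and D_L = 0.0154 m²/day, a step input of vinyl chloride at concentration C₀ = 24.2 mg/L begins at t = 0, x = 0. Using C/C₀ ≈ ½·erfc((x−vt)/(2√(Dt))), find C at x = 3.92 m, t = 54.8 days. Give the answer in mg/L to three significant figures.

For a continuous step input, C/C₀ ≈ ½·erfc((x−vt)/(2√(Dt))).
vt = 0.0666 × 54.8 = 3.64968 m and 2√(Dt) = 2√(0.0154 × 54.8) = 1.837 m.
Argument (x−vt)/(2√(Dt)) = (3.92 − 3.64968)/1.837 = 0.1472; ½·erfc(0.1472) = 0.4175.
C = 24.2 × 0.4175 = 10.1 mg/L.

10.1 mg/L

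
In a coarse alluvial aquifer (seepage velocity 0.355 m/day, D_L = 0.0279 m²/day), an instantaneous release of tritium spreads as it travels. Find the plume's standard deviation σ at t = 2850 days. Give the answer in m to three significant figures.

12.6 m

Dispersive spreading gives a Gaussian with σ² = 2Dt; advection only shifts the center.
σ = √(2 × 0.0279 × 2850) = 12.6 m.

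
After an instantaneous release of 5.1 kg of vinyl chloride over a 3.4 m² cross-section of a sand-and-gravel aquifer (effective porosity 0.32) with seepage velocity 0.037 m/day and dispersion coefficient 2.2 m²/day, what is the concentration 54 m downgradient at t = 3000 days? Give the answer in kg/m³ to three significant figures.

0.0144 kg/m³

For an instantaneous plane source, C(x,t) = M/(n_e·A·√(4πDt)) · exp(−(x−vt)²/(4Dt)), with n_e·A the pore (flow) area.
Plume center vt = 0.037 × 3000 = 111 m, so the well at 54 m is 57 m upgradient of the peak.
√(4πDt) = 288.0 m, giving peak height M/(n_e·A·√(4πDt)) = 5.1/(0.32 × 3.4 × 288.0) = 0.01628 kg/m³.
(x−vt)²/(4Dt) = (-57)²/(4 × 2.2 × 3000) = 0.1231; exp(−0.1231) = 0.8842.
C = 0.01628 × 0.8842 = 0.0144 kg/m³.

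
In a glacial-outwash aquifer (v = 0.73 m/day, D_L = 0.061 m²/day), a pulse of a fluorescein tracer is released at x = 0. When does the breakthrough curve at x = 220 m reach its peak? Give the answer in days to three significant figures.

For the 1D instantaneous-source solution, setting ∂C/∂t = 0 at fixed x gives v²t² + 2Dt − x² = 0, so t = (√(D² + v²x²) − D)/v².
√(D² + v²x²) = √(0.061² + 0.73² × 220²) = 160.6; v² = 0.5329.
t = (160.6 − 0.061)/0.5329 = 301 days (vs. the pure-advection estimate x/v = 301 d).

301 days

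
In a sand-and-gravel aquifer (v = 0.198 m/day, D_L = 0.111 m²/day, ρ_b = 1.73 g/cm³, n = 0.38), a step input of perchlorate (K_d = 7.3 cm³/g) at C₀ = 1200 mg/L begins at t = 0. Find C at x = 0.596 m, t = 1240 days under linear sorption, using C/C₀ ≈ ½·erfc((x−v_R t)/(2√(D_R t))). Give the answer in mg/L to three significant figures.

1190 mg/L

Retardation factor R = 1 + ρ_b·K_d/n = 1 + 1.73 × 7.3/0.38 = 34.23.
Sorption retards both mechanisms: v_R = v/R = 0.005784 m/day, D_R = D/R = 0.003243 m²/day.
v_R·t = 0.005784 × 1240 = 7.17216 m; 2√(D_R t) = 4.011 m; argument = (0.596 − 7.17216)/4.011 = -1.640.
C = C₀ × ½·erfc(-1.640) = 1200 × 0.9898 = 1190 mg/L.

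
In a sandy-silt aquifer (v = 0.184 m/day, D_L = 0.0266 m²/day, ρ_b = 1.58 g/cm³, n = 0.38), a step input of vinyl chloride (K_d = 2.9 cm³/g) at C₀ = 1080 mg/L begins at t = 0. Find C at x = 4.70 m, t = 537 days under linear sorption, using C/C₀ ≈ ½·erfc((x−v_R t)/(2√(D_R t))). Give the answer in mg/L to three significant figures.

Retardation factor R = 1 + ρ_b·K_d/n = 1 + 1.58 × 2.9/0.38 = 13.06.
Sorption retards both mechanisms: v_R = v/R = 0.01409 m/day, D_R = D/R = 0.002037 m²/day.
v_R·t = 0.01409 × 537 = 7.56633 m; 2√(D_R t) = 2.092 m; argument = (4.70 − 7.56633)/2.092 = -1.370.
C = C₀ × ½·erfc(-1.370) = 1080 × 0.9737 = 1050 mg/L.

1050 mg/L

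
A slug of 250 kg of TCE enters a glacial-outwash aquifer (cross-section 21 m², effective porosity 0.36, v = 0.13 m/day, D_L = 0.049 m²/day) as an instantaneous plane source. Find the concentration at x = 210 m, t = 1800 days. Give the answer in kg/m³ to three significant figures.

0.194 kg/m³

For an instantaneous plane source, C(x,t) = M/(n_e·A·√(4πDt)) · exp(−(x−vt)²/(4Dt)), with n_e·A the pore (flow) area.
Plume center vt = 0.13 × 1800 = 234 m, so the well at 210 m is 24 m upgradient of the peak.
√(4πDt) = 33.29 m, giving peak height M/(n_e·A·√(4πDt)) = 250/(0.36 × 21 × 33.29) = 0.9934 kg/m³.
(x−vt)²/(4Dt) = (-24)²/(4 × 0.049 × 1800) = 1.633; exp(−1.633) = 0.1953.
C = 0.9934 × 0.1953 = 0.194 kg/m³.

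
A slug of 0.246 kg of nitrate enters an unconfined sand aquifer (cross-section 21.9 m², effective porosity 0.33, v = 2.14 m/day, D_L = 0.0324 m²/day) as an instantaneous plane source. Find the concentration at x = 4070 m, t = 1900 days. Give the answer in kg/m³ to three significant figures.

For an instantaneous plane source, C(x,t) = M/(n_e·A·√(4πDt)) · exp(−(x−vt)²/(4Dt)), with n_e·A the pore (flow) area.
Plume center vt = 2.14 × 1900 = 4066 m, so the well at 4070 m is 4 m downgradient of the peak.
√(4πDt) = 27.81 m, giving peak height M/(n_e·A·√(4πDt)) = 0.246/(0.33 × 21.9 × 27.81) = 0.001224 kg/m³.
(x−vt)²/(4Dt) = (4)²/(4 × 0.0324 × 1900) = 0.06498; exp(−0.06498) = 0.9371.
C = 0.001224 × 0.9371 = 0.00115 kg/m³.

0.00115 kg/m³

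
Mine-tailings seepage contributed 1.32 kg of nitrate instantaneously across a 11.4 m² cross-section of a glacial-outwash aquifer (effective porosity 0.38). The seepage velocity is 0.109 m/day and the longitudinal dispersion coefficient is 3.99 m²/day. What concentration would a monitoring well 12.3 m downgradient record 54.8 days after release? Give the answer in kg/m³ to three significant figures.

For an instantaneous plane source, C(x,t) = M/(n_e·A·√(4πDt)) · exp(−(x−vt)²/(4Dt)), with n_e·A the pore (flow) area.
Plume center vt = 0.109 × 54.8 = 5.9732 m, so the well at 12.3 m is 6.3268 m downgradient of the peak.
√(4πDt) = 52.42 m, giving peak height M/(n_e·A·√(4πDt)) = 1.32/(0.38 × 11.4 × 52.42) = 0.005813 kg/m³.
(x−vt)²/(4Dt) = (6.3268)²/(4 × 3.99 × 54.8) = 0.04577; exp(−0.04577) = 0.9553.
C = 0.005813 × 0.9553 = 0.00555 kg/m³.

0.00555 kg/m³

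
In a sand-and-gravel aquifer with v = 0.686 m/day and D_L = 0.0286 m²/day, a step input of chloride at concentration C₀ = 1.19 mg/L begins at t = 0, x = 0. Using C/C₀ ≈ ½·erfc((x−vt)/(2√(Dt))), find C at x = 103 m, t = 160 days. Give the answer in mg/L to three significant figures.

1.17 mg/L

For a continuous step input, C/C₀ ≈ ½·erfc((x−vt)/(2√(Dt))).
vt = 0.686 × 160 = 109.76 m and 2√(Dt) = 2√(0.0286 × 160) = 4.278 m.
Argument (x−vt)/(2√(Dt)) = (103 − 109.76)/4.278 = -1.580; ½·erfc(-1.580) = 0.9873.
C = 1.19 × 0.9873 = 1.17 mg/L.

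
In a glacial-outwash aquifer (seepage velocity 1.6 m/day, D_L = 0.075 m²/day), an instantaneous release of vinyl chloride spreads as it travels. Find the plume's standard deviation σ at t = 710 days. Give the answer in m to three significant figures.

10.3 m

Dispersive spreading gives a Gaussian with σ² = 2Dt; advection only shifts the center.
σ = √(2 × 0.075 × 710) = 10.3 m.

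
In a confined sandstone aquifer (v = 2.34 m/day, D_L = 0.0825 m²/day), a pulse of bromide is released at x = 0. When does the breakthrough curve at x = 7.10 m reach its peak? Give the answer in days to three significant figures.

For the 1D instantaneous-source solution, setting ∂C/∂t = 0 at fixed x gives v²t² + 2Dt − x² = 0, so t = (√(D² + v²x²) − D)/v².
√(D² + v²x²) = √(0.0825² + 2.34² × 7.10²) = 16.61; v² = 5.4756.
t = (16.61 − 0.0825)/5.4756 = 3.02 days (vs. the pure-advection estimate x/v = 3.03 d).

3.02 days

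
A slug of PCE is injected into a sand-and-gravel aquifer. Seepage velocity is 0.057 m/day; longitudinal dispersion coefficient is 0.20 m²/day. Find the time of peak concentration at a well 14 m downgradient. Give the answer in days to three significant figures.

192 days

For the 1D instantaneous-source solution, setting ∂C/∂t = 0 at fixed x gives v²t² + 2Dt − x² = 0, so t = (√(D² + v²x²) − D)/v².
√(D² + v²x²) = √(0.20² + 0.057² × 14²) = 0.8227; v² = 0.003249.
t = (0.8227 − 0.20)/0.003249 = 192 days (vs. the pure-advection estimate x/v = 246 d).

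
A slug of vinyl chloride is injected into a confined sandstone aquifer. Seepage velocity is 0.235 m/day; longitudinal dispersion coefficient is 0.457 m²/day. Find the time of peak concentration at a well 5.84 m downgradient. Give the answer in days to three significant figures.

17.9 days

For the 1D instantaneous-source solution, setting ∂C/∂t = 0 at fixed x gives v²t² + 2Dt − x² = 0, so t = (√(D² + v²x²) − D)/v².
√(D² + v²x²) = √(0.457² + 0.235² × 5.84²) = 1.446; v² = 0.055225.
t = (1.446 − 0.457)/0.055225 = 17.9 days (vs. the pure-advection estimate x/v = 24.9 d).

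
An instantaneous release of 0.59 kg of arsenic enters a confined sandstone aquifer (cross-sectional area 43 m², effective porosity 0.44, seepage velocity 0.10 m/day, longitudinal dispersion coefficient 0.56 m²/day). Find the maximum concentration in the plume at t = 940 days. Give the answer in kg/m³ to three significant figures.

0.000383 kg/m³

The peak of an instantaneous 1D plume sits at x = vt; there the Gaussian factor is 1 and C_max = M/(n_e·A·√(4πDt)), where n_e·A is the pore area the mass is dissolved in.
√(4πDt) = √(4π × 0.56 × 940) = 81.33 m, so C_max = 0.59/(0.44 × 43 × 81.33) = 0.000383 kg/m³.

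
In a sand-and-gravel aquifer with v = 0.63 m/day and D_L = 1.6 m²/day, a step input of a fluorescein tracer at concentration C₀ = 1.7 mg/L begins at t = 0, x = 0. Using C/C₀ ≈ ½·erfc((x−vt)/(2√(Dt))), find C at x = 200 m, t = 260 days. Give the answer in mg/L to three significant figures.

0.178 mg/L

For a continuous step input, C/C₀ ≈ ½·erfc((x−vt)/(2√(Dt))).
vt = 0.63 × 260 = 163.8 m and 2√(Dt) = 2√(1.6 × 260) = 40.79 m.
Argument (x−vt)/(2√(Dt)) = (200 − 163.8)/40.79 = 0.8875; ½·erfc(0.8875) = 0.1047.
C = 1.7 × 0.1047 = 0.178 mg/L.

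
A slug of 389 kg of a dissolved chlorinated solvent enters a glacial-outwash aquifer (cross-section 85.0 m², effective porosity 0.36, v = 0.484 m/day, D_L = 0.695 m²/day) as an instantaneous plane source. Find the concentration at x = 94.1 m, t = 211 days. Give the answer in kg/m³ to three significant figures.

0.265 kg/m³

For an instantaneous plane source, C(x,t) = M/(n_e·A·√(4πDt)) · exp(−(x−vt)²/(4Dt)), with n_e·A the pore (flow) area.
Plume center vt = 0.484 × 211 = 102.124 m, so the well at 94.1 m is 8.024 m upgradient of the peak.
√(4πDt) = 42.93 m, giving peak height M/(n_e·A·√(4πDt)) = 389/(0.36 × 85.0 × 42.93) = 0.2961 kg/m³.
(x−vt)²/(4Dt) = (-8.024)²/(4 × 0.695 × 211) = 0.1098; exp(−0.1098) = 0.8960.
C = 0.2961 × 0.8960 = 0.265 kg/m³.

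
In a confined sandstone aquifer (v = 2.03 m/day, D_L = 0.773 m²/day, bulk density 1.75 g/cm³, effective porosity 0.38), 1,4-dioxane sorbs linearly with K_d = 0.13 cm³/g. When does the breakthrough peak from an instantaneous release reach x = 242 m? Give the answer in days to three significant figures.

Retardation factor R = 1 + ρ_b·K_d/n = 1 + 1.75 × 0.13/0.38 = 1.599.
Sorption retards both mechanisms: v_R = v/R = 1.270 m/day, D_R = D/R = 0.4834 m²/day.
Peak time from v_R²t² + 2D_R t − x² = 0: t = (√(D_R² + v_R²x²) − D_R)/v_R².
√(D_R² + v_R²x²) = √(0.4834² + 1.270² × 242²) = 307.3; v_R² = 1.613.
t = (307.3 − 0.4834)/1.613 = 190 days.

190 days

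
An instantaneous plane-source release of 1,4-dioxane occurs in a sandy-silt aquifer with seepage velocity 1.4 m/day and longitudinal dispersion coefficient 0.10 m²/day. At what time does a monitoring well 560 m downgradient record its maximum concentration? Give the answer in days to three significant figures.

For the 1D instantaneous-source solution, setting ∂C/∂t = 0 at fixed x gives v²t² + 2Dt − x² = 0, so t = (√(D² + v²x²) − D)/v².
√(D² + v²x²) = √(0.10² + 1.4² × 560²) = 784.0; v² = 1.96.
t = (784.0 − 0.10)/1.96 = 400 days (vs. the pure-advection estimate x/v = 400 d).

400 days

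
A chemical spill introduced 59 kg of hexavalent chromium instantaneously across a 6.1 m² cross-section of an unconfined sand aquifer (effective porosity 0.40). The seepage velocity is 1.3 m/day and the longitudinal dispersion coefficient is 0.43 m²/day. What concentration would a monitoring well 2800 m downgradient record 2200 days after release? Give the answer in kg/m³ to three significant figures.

For an instantaneous plane source, C(x,t) = M/(n_e·A·√(4πDt)) · exp(−(x−vt)²/(4Dt)), with n_e·A the pore (flow) area.
Plume center vt = 1.3 × 2200 = 2860 m, so the well at 2800 m is 60 m upgradient of the peak.
√(4πDt) = 109.0 m, giving peak height M/(n_e·A·√(4πDt)) = 59/(0.40 × 6.1 × 109.0) = 0.2218 kg/m³.
(x−vt)²/(4Dt) = (-60)²/(4 × 0.43 × 2200) = 0.9514; exp(−0.9514) = 0.3862.
C = 0.2218 × 0.3862 = 0.0857 kg/m³.

0.0857 kg/m³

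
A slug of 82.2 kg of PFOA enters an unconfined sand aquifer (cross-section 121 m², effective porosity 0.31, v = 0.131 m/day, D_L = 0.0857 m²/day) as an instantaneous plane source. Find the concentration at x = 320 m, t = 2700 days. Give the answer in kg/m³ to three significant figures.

0.0119 kg/m³

For an instantaneous plane source, C(x,t) = M/(n_e·A·√(4πDt)) · exp(−(x−vt)²/(4Dt)), with n_e·A the pore (flow) area.
Plume center vt = 0.131 × 2700 = 353.7 m, so the well at 320 m is 33.7 m upgradient of the peak.
√(4πDt) = 53.92 m, giving peak height M/(n_e·A·√(4πDt)) = 82.2/(0.31 × 121 × 53.92) = 0.04064 kg/m³.
(x−vt)²/(4Dt) = (-33.7)²/(4 × 0.0857 × 2700) = 1.227; exp(−1.227) = 0.2932.
C = 0.04064 × 0.2932 = 0.0119 kg/m³.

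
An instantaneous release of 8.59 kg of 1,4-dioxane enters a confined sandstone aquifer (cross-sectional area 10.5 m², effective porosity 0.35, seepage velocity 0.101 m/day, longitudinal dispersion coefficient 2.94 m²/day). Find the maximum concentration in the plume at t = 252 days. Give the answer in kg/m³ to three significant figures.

0.0242 kg/m³

The peak of an instantaneous 1D plume sits at x = vt; there the Gaussian factor is 1 and C_max = M/(n_e·A·√(4πDt)), where n_e·A is the pore area the mass is dissolved in.
√(4πDt) = √(4π × 2.94 × 252) = 96.49 m, so C_max = 8.59/(0.35 × 10.5 × 96.49) = 0.0242 kg/m³.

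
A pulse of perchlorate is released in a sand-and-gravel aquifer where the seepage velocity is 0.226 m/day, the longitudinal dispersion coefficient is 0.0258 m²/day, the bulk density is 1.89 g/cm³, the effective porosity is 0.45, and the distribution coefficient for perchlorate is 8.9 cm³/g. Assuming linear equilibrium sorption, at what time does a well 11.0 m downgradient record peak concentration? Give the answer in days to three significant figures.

1850 days

Retardation factor R = 1 + ρ_b·K_d/n = 1 + 1.89 × 8.9/0.45 = 38.38.
Sorption retards both mechanisms: v_R = v/R = 0.005888 m/day, D_R = D/R = 0.0006722 m²/day.
Peak time from v_R²t² + 2D_R t − x² = 0: t = (√(D_R² + v_R²x²) − D_R)/v_R².
√(D_R² + v_R²x²) = √(0.0006722² + 0.005888² × 11.0²) = 0.06477; v_R² = 3.467e-05.
t = (0.06477 − 0.0006722)/3.467e-05 = 1850 days.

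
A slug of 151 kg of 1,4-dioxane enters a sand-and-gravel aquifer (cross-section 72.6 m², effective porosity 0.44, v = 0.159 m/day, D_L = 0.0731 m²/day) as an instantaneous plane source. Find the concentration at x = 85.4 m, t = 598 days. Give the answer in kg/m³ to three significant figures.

0.118 kg/m³

For an instantaneous plane source, C(x,t) = M/(n_e·A·√(4πDt)) · exp(−(x−vt)²/(4Dt)), with n_e·A the pore (flow) area.
Plume center vt = 0.159 × 598 = 95.082 m, so the well at 85.4 m is 9.682 m upgradient of the peak.
√(4πDt) = 23.44 m, giving peak height M/(n_e·A·√(4πDt)) = 151/(0.44 × 72.6 × 23.44) = 0.2017 kg/m³.
(x−vt)²/(4Dt) = (-9.682)²/(4 × 0.0731 × 598) = 0.5361; exp(−0.5361) = 0.5850.
C = 0.2017 × 0.5850 = 0.118 kg/m³.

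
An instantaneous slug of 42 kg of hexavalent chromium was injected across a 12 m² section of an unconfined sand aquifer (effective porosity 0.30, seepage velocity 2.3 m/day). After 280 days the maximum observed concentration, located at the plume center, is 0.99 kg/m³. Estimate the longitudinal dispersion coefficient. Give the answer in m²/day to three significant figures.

At the plume center C_max = M/(n_e·A·√(4πDt)), so D = M²/(4πt·(n_e·A·C_max)²).
n_e·A·C_max = 0.30 × 12 × 0.99 = 3.564 kg/m.
D = 42²/(4π × 280 × 3.564²) = 0.0395 m²/day.

0.0395 m²/day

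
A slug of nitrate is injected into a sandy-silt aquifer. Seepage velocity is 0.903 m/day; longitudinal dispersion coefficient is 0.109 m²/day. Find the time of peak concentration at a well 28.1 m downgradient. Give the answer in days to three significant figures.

31.0 days

For the 1D instantaneous-source solution, setting ∂C/∂t = 0 at fixed x gives v²t² + 2Dt − x² = 0, so t = (√(D² + v²x²) − D)/v².
√(D² + v²x²) = √(0.109² + 0.903² × 28.1²) = 25.37; v² = 0.815409.
t = (25.37 − 0.109)/0.815409 = 31.0 days (vs. the pure-advection estimate x/v = 31.1 d).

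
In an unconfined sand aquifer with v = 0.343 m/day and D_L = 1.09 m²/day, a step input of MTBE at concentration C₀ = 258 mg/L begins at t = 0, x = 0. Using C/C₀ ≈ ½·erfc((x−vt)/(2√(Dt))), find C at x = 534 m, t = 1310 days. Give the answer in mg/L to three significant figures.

For a continuous step input, C/C₀ ≈ ½·erfc((x−vt)/(2√(Dt))).
vt = 0.343 × 1310 = 449.33 m and 2√(Dt) = 2√(1.09 × 1310) = 75.58 m.
Argument (x−vt)/(2√(Dt)) = (534 − 449.33)/75.58 = 1.120; ½·erfc(1.120) = 0.05661.
C = 258 × 0.05661 = 14.6 mg/L.

14.6 mg/L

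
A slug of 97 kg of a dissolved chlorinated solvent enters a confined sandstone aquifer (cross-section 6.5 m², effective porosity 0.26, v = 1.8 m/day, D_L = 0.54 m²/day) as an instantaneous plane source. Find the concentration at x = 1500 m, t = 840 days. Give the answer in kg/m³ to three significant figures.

For an instantaneous plane source, C(x,t) = M/(n_e·A·√(4πDt)) · exp(−(x−vt)²/(4Dt)), with n_e·A the pore (flow) area.
Plume center vt = 1.8 × 840 = 1512 m, so the well at 1500 m is 12 m upgradient of the peak.
√(4πDt) = 75.50 m, giving peak height M/(n_e·A·√(4πDt)) = 97/(0.26 × 6.5 × 75.50) = 0.7602 kg/m³.
(x−vt)²/(4Dt) = (-12)²/(4 × 0.54 × 840) = 0.07937; exp(−0.07937) = 0.9237.
C = 0.7602 × 0.9237 = 0.702 kg/m³.

0.702 kg/m³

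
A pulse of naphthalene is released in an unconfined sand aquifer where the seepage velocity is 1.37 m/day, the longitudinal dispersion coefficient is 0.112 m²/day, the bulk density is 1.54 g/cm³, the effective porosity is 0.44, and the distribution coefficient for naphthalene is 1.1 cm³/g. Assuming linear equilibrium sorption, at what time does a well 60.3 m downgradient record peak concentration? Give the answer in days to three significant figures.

Retardation factor R = 1 + ρ_b·K_d/n = 1 + 1.54 × 1.1/0.44 = 4.850.
Sorption retards both mechanisms: v_R = v/R = 0.2825 m/day, D_R = D/R = 0.02309 m²/day.
Peak time from v_R²t² + 2D_R t − x² = 0: t = (√(D_R² + v_R²x²) − D_R)/v_R².
√(D_R² + v_R²x²) = √(0.02309² + 0.2825² × 60.3²) = 17.03; v_R² = 0.07981.
t = (17.03 − 0.02309)/0.07981 = 213 days.

213 days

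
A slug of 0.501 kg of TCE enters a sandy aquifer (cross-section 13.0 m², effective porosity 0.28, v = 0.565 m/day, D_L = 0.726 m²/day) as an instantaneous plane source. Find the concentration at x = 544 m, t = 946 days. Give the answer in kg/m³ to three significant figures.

For an instantaneous plane source, C(x,t) = M/(n_e·A·√(4πDt)) · exp(−(x−vt)²/(4Dt)), with n_e·A the pore (flow) area.
Plume center vt = 0.565 × 946 = 534.49 m, so the well at 544 m is 9.51 m downgradient of the peak.
√(4πDt) = 92.90 m, giving peak height M/(n_e·A·√(4πDt)) = 0.501/(0.28 × 13.0 × 92.90) = 0.001482 kg/m³.
(x−vt)²/(4Dt) = (9.51)²/(4 × 0.726 × 946) = 0.03292; exp(−0.03292) = 0.9676.
C = 0.001482 × 0.9676 = 0.00143 kg/m³.

0.00143 kg/m³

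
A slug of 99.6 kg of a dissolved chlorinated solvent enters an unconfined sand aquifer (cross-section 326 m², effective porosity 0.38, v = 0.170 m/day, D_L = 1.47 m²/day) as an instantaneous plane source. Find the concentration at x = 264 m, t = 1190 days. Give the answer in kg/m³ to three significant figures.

For an instantaneous plane source, C(x,t) = M/(n_e·A·√(4πDt)) · exp(−(x−vt)²/(4Dt)), with n_e·A the pore (flow) area.
Plume center vt = 0.170 × 1190 = 202.3 m, so the well at 264 m is 61.7 m downgradient of the peak.
√(4πDt) = 148.3 m, giving peak height M/(n_e·A·√(4πDt)) = 99.6/(0.38 × 326 × 148.3) = 0.005421 kg/m³.
(x−vt)²/(4Dt) = (61.7)²/(4 × 1.47 × 1190) = 0.5441; exp(−0.5441) = 0.5804.
C = 0.005421 × 0.5804 = 0.00315 kg/m³.

0.00315 kg/m³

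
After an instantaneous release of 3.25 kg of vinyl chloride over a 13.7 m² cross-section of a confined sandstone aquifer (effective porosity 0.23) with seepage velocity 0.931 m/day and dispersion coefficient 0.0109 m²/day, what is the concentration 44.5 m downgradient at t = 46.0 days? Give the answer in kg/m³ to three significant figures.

0.102 kg/m³

For an instantaneous plane source, C(x,t) = M/(n_e·A·√(4πDt)) · exp(−(x−vt)²/(4Dt)), with n_e·A the pore (flow) area.
Plume center vt = 0.931 × 46.0 = 42.826 m, so the well at 44.5 m is 1.674 m downgradient of the peak.
√(4πDt) = 2.510 m, giving peak height M/(n_e·A·√(4πDt)) = 3.25/(0.23 × 13.7 × 2.510) = 0.4109 kg/m³.
(x−vt)²/(4Dt) = (1.674)²/(4 × 0.0109 × 46.0) = 1.397; exp(−1.397) = 0.2473.
C = 0.4109 × 0.2473 = 0.102 kg/m³.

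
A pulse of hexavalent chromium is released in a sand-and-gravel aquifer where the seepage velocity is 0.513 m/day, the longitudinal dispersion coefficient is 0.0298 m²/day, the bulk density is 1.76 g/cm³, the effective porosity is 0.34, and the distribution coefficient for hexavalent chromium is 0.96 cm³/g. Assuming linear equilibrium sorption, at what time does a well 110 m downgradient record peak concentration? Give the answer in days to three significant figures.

Retardation factor R = 1 + ρ_b·K_d/n = 1 + 1.76 × 0.96/0.34 = 5.969.
Sorption retards both mechanisms: v_R = v/R = 0.08594 m/day, D_R = D/R = 0.004992 m²/day.
Peak time from v_R²t² + 2D_R t − x² = 0: t = (√(D_R² + v_R²x²) − D_R)/v_R².
√(D_R² + v_R²x²) = √(0.004992² + 0.08594² × 110²) = 9.453; v_R² = 0.007386.
t = (9.453 − 0.004992)/0.007386 = 1280 days.

1280 days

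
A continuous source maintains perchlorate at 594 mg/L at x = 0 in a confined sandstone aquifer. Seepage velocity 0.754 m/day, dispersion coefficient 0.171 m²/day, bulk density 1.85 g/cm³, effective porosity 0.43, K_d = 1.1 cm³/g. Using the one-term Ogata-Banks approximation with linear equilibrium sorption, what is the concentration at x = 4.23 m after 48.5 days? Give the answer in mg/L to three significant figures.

Retardation factor R = 1 + ρ_b·K_d/n = 1 + 1.85 × 1.1/0.43 = 5.733.
Sorption retards both mechanisms: v_R = v/R = 0.1315 m/day, D_R = D/R = 0.02983 m²/day.
v_R·t = 0.1315 × 48.5 = 6.37775 m; 2√(D_R t) = 2.406 m; argument = (4.23 − 6.37775)/2.406 = -0.8927.
C = C₀ × ½·erfc(-0.8927) = 594 × 0.8966 = 533 mg/L.

533 mg/L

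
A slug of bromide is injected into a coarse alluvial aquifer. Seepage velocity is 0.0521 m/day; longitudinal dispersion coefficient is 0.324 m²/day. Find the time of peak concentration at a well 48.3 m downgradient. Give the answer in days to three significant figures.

For the 1D instantaneous-source solution, setting ∂C/∂t = 0 at fixed x gives v²t² + 2Dt − x² = 0, so t = (√(D² + v²x²) − D)/v².
√(D² + v²x²) = √(0.324² + 0.0521² × 48.3²) = 2.537; v² = 0.00271441.
t = (2.537 − 0.324)/0.00271441 = 815 days (vs. the pure-advection estimate x/v = 927 d).

815 days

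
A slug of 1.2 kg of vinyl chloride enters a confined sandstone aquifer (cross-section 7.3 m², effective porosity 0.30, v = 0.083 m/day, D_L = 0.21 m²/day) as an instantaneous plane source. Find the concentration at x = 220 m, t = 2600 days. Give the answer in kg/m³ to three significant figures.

0.00656 kg/m³

For an instantaneous plane source, C(x,t) = M/(n_e·A·√(4πDt)) · exp(−(x−vt)²/(4Dt)), with n_e·A the pore (flow) area.
Plume center vt = 0.083 × 2600 = 215.8 m, so the well at 220 m is 4.2 m downgradient of the peak.
√(4πDt) = 82.83 m, giving peak height M/(n_e·A·√(4πDt)) = 1.2/(0.30 × 7.3 × 82.83) = 0.006615 kg/m³.
(x−vt)²/(4Dt) = (4.2)²/(4 × 0.21 × 2600) = 0.008077; exp(−0.008077) = 0.9920.
C = 0.006615 × 0.9920 = 0.00656 kg/m³.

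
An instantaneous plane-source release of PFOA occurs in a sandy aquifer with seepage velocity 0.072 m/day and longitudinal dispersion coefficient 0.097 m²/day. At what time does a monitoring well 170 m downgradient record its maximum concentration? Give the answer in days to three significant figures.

For the 1D instantaneous-source solution, setting ∂C/∂t = 0 at fixed x gives v²t² + 2Dt − x² = 0, so t = (√(D² + v²x²) − D)/v².
√(D² + v²x²) = √(0.097² + 0.072² × 170²) = 12.24; v² = 0.005184.
t = (12.24 − 0.097)/0.005184 = 2340 days (vs. the pure-advection estimate x/v = 2360 d).

2340 days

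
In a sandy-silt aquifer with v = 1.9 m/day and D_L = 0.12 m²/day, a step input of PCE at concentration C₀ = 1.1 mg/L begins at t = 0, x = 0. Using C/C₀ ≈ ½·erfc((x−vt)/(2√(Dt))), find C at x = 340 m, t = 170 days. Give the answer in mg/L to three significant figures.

For a continuous step input, C/C₀ ≈ ½·erfc((x−vt)/(2√(Dt))).
vt = 1.9 × 170 = 323 m and 2√(Dt) = 2√(0.12 × 170) = 9.033 m.
Argument (x−vt)/(2√(Dt)) = (340 − 323)/9.033 = 1.882; ½·erfc(1.882) = 0.003889.
C = 1.1 × 0.003889 = 0.00428 mg/L.

0.00428 mg/L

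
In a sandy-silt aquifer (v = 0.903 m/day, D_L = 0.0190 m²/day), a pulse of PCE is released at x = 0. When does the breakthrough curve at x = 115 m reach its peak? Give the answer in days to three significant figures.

127 days

For the 1D instantaneous-source solution, setting ∂C/∂t = 0 at fixed x gives v²t² + 2Dt − x² = 0, so t = (√(D² + v²x²) − D)/v².
√(D² + v²x²) = √(0.0190² + 0.903² × 115²) = 103.8; v² = 0.815409.
t = (103.8 − 0.0190)/0.815409 = 127 days (vs. the pure-advection estimate x/v = 127 d).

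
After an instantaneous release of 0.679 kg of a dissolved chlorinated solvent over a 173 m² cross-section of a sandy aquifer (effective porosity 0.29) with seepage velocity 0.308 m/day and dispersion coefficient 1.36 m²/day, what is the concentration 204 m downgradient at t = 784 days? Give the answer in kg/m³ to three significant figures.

For an instantaneous plane source, C(x,t) = M/(n_e·A·√(4πDt)) · exp(−(x−vt)²/(4Dt)), with n_e·A the pore (flow) area.
Plume center vt = 0.308 × 784 = 241.472 m, so the well at 204 m is 37.472 m upgradient of the peak.
√(4πDt) = 115.8 m, giving peak height M/(n_e·A·√(4πDt)) = 0.679/(0.29 × 173 × 115.8) = 0.0001169 kg/m³.
(x−vt)²/(4Dt) = (-37.472)²/(4 × 1.36 × 784) = 0.3292; exp(−0.3292) = 0.7195.
C = 0.0001169 × 0.7195 = 8.41e-05 kg/m³.

8.41e-05 kg/m³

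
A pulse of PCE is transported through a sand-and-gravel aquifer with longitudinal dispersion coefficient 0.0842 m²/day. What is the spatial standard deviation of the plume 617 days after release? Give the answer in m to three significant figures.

Dispersive spreading gives a Gaussian with σ² = 2Dt; advection only shifts the center.
σ = √(2 × 0.0842 × 617) = 10.2 m.

10.2 m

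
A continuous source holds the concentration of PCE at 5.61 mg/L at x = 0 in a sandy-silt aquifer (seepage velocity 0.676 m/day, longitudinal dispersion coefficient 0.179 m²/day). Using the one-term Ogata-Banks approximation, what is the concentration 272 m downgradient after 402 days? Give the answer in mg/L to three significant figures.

For a continuous step input, C/C₀ ≈ ½·erfc((x−vt)/(2√(Dt))).
vt = 0.676 × 402 = 271.752 m and 2√(Dt) = 2√(0.179 × 402) = 16.97 m.
Argument (x−vt)/(2√(Dt)) = (272 − 271.752)/16.97 = 0.01461; ½·erfc(0.01461) = 0.4918.
C = 5.61 × 0.4918 = 2.76 mg/L.

2.76 mg/L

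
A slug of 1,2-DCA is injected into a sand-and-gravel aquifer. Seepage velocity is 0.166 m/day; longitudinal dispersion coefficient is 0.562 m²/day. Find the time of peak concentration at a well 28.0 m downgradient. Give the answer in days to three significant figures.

For the 1D instantaneous-source solution, setting ∂C/∂t = 0 at fixed x gives v²t² + 2Dt − x² = 0, so t = (√(D² + v²x²) − D)/v².
√(D² + v²x²) = √(0.562² + 0.166² × 28.0²) = 4.682; v² = 0.027556.
t = (4.682 − 0.562)/0.027556 = 150 days (vs. the pure-advection estimate x/v = 169 d).

150 days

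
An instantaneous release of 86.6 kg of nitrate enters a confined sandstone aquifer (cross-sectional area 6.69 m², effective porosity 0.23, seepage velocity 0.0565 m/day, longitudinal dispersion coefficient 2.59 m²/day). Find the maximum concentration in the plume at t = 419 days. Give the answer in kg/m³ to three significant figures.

The peak of an instantaneous 1D plume sits at x = vt; there the Gaussian factor is 1 and C_max = M/(n_e·A·√(4πDt)), where n_e·A is the pore area the mass is dissolved in.
√(4πDt) = √(4π × 2.59 × 419) = 116.8 m, so C_max = 86.6/(0.23 × 6.69 × 116.8) = 0.482 kg/m³.

0.482 kg/m³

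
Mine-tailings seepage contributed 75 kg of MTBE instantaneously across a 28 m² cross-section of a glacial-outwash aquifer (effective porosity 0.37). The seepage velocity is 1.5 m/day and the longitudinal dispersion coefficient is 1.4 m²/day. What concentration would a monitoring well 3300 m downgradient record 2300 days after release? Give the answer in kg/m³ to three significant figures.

For an instantaneous plane source, C(x,t) = M/(n_e·A·√(4πDt)) · exp(−(x−vt)²/(4Dt)), with n_e·A the pore (flow) area.
Plume center vt = 1.5 × 2300 = 3450 m, so the well at 3300 m is 150 m upgradient of the peak.
√(4πDt) = 201.2 m, giving peak height M/(n_e·A·√(4πDt)) = 75/(0.37 × 28 × 201.2) = 0.03598 kg/m³.
(x−vt)²/(4Dt) = (-150)²/(4 × 1.4 × 2300) = 1.747; exp(−1.747) = 0.1743.
C = 0.03598 × 0.1743 = 0.00627 kg/m³.

0.00627 kg/m³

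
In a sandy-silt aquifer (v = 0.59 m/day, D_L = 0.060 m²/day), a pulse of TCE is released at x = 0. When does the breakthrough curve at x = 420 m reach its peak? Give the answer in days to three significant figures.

For the 1D instantaneous-source solution, setting ∂C/∂t = 0 at fixed x gives v²t² + 2Dt − x² = 0, so t = (√(D² + v²x²) − D)/v².
√(D² + v²x²) = √(0.060² + 0.59² × 420²) = 247.8; v² = 0.3481.
t = (247.8 − 0.060)/0.3481 = 712 days (vs. the pure-advection estimate x/v = 712 d).

712 days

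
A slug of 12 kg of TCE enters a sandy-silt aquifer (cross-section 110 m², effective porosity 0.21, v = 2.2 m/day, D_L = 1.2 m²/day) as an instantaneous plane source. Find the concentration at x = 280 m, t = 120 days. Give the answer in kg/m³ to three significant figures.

0.00783 kg/m³

For an instantaneous plane source, C(x,t) = M/(n_e·A·√(4πDt)) · exp(−(x−vt)²/(4Dt)), with n_e·A the pore (flow) area.
Plume center vt = 2.2 × 120 = 264 m, so the well at 280 m is 16 m downgradient of the peak.
√(4πDt) = 42.54 m, giving peak height M/(n_e·A·√(4πDt)) = 12/(0.21 × 110 × 42.54) = 0.01221 kg/m³.
(x−vt)²/(4Dt) = (16)²/(4 × 1.2 × 120) = 0.4444; exp(−0.4444) = 0.6412.
C = 0.01221 × 0.6412 = 0.00783 kg/m³.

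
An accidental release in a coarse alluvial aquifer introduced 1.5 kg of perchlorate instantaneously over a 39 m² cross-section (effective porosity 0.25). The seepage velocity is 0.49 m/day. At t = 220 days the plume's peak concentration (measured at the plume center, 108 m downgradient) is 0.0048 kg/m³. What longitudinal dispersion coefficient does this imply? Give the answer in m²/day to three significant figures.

At the plume center C_max = M/(n_e·A·√(4πDt)), so D = M²/(4πt·(n_e·A·C_max)²).
n_e·A·C_max = 0.25 × 39 × 0.0048 = 0.04680 kg/m.
D = 1.5²/(4π × 220 × 0.04680²) = 0.372 m²/day.

0.372 m²/day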